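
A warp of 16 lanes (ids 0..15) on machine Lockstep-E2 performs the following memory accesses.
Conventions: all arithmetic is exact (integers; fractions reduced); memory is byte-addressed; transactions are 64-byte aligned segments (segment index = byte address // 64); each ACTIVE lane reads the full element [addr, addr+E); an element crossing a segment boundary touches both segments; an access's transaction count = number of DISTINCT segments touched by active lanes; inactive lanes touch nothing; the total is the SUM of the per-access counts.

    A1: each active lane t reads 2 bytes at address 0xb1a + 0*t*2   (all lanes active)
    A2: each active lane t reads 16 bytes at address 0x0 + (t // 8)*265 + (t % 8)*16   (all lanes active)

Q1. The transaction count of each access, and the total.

A1: 1 transaction
A2: 5 transactions

Answer: 1,5; total 6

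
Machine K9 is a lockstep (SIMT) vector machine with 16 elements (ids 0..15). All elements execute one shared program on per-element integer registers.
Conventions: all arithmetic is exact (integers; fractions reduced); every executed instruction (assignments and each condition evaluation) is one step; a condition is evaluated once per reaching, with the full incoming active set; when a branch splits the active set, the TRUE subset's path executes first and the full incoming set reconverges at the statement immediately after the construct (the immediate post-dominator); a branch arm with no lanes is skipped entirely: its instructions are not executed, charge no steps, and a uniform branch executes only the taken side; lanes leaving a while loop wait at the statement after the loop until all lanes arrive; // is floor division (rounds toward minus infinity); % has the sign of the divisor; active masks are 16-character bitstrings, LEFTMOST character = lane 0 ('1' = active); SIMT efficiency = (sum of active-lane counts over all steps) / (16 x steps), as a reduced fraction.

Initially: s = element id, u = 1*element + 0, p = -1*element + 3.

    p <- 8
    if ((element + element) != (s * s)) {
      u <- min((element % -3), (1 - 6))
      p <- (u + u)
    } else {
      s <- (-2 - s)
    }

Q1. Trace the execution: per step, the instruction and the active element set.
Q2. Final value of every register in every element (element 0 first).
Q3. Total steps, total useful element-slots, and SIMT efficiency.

step 0: p <- 8                       1111111111111111
step 1: eval ((element + element) != (s * s)) 1111111111111111
step 2: u <- min((element % -3), (1 - 6)) 0101111111111111
step 3: p <- (u + u)                 0101111111111111
step 4: s <- (-2 - s)                1010000000000000

Answer: 5 steps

s: -2,1,-4,3,4,5,6,7,8,9,10,11,12,13,14,15
u: 0,-5,2,-5,-5,-5,-5,-5,-5,-5,-5,-5,-5,-5,-5,-5
p: 8,-10,8,-10,-10,-10,-10,-10,-10,-10,-10,-10,-10,-10,-10,-10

steps = 5; useful = 62; efficiency = 62/80 = 31/40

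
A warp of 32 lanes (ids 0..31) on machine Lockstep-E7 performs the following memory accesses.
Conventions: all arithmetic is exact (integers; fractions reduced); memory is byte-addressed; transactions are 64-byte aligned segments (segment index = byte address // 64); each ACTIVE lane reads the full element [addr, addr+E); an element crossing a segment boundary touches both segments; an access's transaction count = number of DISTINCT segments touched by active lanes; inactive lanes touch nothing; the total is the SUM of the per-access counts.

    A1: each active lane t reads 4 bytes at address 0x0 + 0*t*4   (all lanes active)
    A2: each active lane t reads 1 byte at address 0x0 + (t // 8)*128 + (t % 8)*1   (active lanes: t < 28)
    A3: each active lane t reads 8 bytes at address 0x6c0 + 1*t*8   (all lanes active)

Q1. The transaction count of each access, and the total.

A1: 1 transaction
A2: 4 transactions
A3: 4 transactions

Answer: 1,4,4; total 9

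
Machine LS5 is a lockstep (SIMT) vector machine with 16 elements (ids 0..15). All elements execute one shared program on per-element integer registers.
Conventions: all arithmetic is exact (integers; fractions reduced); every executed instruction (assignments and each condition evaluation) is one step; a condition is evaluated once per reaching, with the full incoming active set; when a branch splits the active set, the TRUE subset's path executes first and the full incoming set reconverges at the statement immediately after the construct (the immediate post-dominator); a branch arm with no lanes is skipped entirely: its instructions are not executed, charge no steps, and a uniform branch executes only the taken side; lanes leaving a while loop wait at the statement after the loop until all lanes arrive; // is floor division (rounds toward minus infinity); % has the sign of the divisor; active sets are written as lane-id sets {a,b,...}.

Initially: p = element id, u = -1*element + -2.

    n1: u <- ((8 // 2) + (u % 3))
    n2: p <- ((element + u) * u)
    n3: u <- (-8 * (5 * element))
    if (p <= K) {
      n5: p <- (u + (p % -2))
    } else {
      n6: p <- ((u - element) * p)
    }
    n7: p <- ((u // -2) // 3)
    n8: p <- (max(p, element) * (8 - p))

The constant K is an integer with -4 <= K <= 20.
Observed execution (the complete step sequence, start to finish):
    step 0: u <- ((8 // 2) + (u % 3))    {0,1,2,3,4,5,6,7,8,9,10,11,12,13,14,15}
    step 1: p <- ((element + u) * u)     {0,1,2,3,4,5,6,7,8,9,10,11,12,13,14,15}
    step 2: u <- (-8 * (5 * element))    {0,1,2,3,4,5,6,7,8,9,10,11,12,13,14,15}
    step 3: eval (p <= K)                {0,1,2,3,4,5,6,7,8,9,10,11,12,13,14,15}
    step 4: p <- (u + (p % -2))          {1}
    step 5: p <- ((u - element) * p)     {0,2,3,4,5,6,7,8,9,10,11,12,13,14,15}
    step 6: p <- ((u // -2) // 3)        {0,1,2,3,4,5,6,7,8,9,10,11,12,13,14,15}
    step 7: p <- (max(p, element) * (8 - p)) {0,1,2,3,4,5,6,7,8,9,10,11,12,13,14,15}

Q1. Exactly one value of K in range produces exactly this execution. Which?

Answer: K = 20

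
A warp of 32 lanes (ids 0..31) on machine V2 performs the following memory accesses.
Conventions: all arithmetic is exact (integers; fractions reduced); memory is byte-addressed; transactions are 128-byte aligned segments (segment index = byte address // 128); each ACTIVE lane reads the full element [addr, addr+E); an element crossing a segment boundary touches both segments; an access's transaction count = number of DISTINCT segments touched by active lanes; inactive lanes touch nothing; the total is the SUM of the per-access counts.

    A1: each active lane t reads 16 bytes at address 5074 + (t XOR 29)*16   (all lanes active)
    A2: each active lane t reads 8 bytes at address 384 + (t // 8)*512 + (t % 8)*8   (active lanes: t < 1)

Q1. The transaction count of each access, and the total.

A1: 5 transactions
A2: 1 transaction

Answer: 5,1; total 6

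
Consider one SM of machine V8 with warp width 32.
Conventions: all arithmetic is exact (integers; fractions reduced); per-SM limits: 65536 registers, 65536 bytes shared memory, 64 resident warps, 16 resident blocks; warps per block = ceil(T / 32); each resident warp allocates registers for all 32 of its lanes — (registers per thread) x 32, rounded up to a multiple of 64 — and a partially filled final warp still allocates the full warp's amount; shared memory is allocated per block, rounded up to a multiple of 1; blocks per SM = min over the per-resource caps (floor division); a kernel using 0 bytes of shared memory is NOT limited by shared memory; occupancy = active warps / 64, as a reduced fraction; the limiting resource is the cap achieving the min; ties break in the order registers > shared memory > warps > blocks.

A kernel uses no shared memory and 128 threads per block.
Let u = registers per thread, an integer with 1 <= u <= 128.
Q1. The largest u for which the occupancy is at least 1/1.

Answer: u = 32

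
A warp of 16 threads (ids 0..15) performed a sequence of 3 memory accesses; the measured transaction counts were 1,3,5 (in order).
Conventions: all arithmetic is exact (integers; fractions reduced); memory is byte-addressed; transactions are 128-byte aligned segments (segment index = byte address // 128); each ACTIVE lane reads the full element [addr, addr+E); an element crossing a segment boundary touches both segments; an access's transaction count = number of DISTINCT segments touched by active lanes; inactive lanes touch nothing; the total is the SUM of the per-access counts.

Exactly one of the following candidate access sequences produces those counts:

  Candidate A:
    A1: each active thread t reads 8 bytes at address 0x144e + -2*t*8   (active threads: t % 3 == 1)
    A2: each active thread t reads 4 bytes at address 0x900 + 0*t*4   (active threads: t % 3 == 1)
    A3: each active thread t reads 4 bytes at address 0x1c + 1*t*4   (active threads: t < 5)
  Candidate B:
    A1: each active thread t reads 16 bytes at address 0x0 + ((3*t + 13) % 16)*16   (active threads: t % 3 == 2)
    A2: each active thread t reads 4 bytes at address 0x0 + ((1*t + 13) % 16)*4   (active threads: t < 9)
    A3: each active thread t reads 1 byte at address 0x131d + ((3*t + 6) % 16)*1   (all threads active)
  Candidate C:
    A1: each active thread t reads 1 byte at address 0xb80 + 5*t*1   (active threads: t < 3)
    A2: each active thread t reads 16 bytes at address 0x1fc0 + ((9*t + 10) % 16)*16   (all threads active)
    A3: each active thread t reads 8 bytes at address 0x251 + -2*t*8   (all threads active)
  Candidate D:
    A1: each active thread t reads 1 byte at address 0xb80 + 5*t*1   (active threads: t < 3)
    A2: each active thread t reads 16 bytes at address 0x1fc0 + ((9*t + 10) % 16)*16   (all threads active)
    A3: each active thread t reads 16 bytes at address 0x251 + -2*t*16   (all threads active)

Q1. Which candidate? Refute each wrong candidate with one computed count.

A: A1 gives 3 transactions, not 1
B: A1 gives 2 transactions, not 1
C: A3 gives 3 transactions, not 5
D: all counts match (1,3,5)

Answer: D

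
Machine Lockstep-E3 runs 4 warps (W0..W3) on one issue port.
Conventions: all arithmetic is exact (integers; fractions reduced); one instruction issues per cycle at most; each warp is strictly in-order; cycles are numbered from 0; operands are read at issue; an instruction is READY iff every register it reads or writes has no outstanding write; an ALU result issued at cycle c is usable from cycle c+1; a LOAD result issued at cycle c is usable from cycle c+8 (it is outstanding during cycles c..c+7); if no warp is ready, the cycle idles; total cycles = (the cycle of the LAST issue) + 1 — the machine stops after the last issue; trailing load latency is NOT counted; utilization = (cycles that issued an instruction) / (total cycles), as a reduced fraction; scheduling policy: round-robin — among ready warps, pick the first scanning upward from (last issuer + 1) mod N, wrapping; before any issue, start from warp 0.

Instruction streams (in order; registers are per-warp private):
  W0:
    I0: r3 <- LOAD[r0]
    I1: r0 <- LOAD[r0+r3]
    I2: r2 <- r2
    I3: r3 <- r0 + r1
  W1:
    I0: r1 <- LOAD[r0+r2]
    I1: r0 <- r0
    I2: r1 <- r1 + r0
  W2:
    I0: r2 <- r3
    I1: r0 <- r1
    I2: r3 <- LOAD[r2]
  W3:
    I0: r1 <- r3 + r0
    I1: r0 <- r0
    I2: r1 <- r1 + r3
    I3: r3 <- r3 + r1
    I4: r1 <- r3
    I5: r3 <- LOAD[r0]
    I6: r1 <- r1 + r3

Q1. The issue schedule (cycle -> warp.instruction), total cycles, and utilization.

cycle 0: W0.I0
cycle 1: W1.I0
cycle 2: W2.I0
cycle 3: W3.I0
cycle 4: W1.I1
cycle 5: W2.I1
cycle 6: W3.I1
cycle 7: W2.I2
cycle 8: W3.I2
cycle 9: W0.I1
cycle 10: W1.I2
cycle 11: W3.I3
cycle 12: W0.I2
cycle 13: W3.I4
cycle 14: W3.I5
cycle 15: idle
cycle 16: idle
cycle 17: W0.I3
cycle 18: idle
cycle 19: idle
cycle 20: idle
cycle 21: idle
cycle 22: W3.I6

Answer: 23 cycles, utilization 17/23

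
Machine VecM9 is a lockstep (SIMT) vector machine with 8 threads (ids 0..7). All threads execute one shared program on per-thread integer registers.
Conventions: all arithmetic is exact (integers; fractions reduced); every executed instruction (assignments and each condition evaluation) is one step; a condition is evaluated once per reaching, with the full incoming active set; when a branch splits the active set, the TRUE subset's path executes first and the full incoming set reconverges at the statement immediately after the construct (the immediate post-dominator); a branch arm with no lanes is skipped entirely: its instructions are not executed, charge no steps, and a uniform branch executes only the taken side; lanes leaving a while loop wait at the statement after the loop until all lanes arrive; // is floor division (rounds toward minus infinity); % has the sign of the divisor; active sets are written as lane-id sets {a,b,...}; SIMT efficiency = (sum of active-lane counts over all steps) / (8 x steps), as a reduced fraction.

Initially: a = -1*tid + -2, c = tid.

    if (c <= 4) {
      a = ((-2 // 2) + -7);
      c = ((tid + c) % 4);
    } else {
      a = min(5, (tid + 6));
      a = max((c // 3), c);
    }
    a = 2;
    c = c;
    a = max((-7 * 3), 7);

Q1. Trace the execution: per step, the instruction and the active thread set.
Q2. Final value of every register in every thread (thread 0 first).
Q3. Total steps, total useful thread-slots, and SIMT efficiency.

step 0: eval (c <= 4)                {0,1,2,3,4,5,6,7}
step 1: a <- ((-2 // 2) + -7)        {0,1,2,3,4}
step 2: c <- ((tid + c) % 4)         {0,1,2,3,4}
step 3: a <- min(5, (tid + 6))       {5,6,7}
step 4: a <- max((c // 3), c)        {5,6,7}
step 5: a <- 2                       {0,1,2,3,4,5,6,7}
step 6: c <- c                       {0,1,2,3,4,5,6,7}
step 7: a <- max((-7 * 3), 7)        {0,1,2,3,4,5,6,7}

Answer: 8 steps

a: 7,7,7,7,7,7,7,7
c: 0,2,0,2,0,5,6,7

steps = 8; useful = 48; efficiency = 48/64 = 3/4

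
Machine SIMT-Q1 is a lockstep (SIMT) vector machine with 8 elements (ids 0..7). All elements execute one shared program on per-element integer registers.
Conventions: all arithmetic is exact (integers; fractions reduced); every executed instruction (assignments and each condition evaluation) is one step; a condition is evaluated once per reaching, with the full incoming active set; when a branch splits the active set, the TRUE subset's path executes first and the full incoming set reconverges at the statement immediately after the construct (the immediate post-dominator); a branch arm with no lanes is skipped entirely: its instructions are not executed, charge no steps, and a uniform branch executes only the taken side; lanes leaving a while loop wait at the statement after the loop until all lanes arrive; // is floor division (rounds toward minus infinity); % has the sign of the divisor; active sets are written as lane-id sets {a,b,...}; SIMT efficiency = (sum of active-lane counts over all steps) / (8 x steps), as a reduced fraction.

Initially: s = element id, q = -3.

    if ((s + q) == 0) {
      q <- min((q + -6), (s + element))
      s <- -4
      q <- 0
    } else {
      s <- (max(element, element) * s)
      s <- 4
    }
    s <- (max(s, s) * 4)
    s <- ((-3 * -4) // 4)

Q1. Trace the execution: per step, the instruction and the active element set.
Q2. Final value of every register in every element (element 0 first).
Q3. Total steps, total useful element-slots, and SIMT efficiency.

step 0: eval ((s + q) == 0)          {0,1,2,3,4,5,6,7}
step 1: q <- min((q + -6), (s + element)) {3}
step 2: s <- -4                      {3}
step 3: q <- 0                       {3}
step 4: s <- (max(element, element) * s) {0,1,2,4,5,6,7}
step 5: s <- 4                       {0,1,2,4,5,6,7}
step 6: s <- (max(s, s) * 4)         {0,1,2,3,4,5,6,7}
step 7: s <- ((-3 * -4) // 4)        {0,1,2,3,4,5,6,7}

Answer: 8 steps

s: 3,3,3,3,3,3,3,3
q: -3,-3,-3,0,-3,-3,-3,-3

steps = 8; useful = 41; efficiency = 41/64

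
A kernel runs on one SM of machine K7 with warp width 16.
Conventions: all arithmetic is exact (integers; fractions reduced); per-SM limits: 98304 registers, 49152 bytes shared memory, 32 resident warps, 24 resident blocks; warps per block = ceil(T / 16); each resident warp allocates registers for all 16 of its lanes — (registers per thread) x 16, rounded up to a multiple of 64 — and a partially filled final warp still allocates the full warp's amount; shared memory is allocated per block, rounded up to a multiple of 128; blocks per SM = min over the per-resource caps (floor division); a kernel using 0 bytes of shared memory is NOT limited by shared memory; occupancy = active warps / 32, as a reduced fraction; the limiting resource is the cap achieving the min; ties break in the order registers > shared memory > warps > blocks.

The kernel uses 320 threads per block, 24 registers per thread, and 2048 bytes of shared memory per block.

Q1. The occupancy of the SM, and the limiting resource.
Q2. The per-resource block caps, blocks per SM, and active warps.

Answer: occupancy 5/8, limited by warps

registers: 12 blocks
shared memory: 24 blocks
warps: 1 block
blocks: 24 blocks

Answer: 1 block, 20 active warps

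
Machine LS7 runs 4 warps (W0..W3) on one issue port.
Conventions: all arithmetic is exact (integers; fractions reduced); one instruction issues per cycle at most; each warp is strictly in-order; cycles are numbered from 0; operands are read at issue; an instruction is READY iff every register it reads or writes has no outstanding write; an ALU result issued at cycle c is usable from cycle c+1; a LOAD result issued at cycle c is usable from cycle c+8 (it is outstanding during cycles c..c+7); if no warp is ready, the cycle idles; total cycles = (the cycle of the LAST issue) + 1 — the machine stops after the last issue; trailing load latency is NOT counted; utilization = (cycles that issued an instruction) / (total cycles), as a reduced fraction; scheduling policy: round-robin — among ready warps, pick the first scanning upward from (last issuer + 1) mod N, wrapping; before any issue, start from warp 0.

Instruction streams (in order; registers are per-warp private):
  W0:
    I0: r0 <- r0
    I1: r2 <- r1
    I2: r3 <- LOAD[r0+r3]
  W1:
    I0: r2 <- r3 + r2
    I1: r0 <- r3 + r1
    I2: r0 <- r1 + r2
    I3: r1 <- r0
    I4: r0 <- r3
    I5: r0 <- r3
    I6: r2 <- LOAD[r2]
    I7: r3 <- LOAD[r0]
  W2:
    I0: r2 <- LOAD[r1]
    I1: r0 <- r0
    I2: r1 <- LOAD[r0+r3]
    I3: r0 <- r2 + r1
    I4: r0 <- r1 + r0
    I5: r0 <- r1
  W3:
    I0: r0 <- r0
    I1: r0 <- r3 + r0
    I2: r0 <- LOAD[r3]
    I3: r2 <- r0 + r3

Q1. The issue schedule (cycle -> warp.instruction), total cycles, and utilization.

cycle 0: W0.I0
cycle 1: W1.I0
cycle 2: W2.I0
cycle 3: W3.I0
cycle 4: W0.I1
cycle 5: W1.I1
cycle 6: W2.I1
cycle 7: W3.I1
cycle 8: W0.I2
cycle 9: W1.I2
cycle 10: W2.I2
cycle 11: W3.I2
cycle 12: W1.I3
cycle 13: W1.I4
cycle 14: W1.I5
cycle 15: W1.I6
cycle 16: W1.I7
cycle 17: idle
cycle 18: W2.I3
cycle 19: W3.I3
cycle 20: W2.I4
cycle 21: W2.I5

Answer: 22 cycles, utilization 21/22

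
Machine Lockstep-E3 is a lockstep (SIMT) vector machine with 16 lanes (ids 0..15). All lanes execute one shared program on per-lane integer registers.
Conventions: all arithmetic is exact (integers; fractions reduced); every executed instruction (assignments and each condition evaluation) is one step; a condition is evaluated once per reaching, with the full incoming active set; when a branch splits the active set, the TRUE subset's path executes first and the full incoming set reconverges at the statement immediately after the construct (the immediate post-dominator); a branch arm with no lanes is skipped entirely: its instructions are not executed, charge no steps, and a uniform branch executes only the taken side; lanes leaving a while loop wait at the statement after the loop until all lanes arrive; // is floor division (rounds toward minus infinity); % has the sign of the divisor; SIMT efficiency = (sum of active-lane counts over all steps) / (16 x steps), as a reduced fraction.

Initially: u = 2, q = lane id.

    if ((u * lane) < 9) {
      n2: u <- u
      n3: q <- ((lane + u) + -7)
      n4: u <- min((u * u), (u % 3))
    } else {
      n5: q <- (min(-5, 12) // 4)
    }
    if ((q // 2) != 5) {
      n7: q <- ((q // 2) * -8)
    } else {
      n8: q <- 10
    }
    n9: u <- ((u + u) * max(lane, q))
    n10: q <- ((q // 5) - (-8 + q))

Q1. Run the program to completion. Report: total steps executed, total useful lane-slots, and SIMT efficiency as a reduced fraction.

Answer: 9 steps, 106 useful, 53/72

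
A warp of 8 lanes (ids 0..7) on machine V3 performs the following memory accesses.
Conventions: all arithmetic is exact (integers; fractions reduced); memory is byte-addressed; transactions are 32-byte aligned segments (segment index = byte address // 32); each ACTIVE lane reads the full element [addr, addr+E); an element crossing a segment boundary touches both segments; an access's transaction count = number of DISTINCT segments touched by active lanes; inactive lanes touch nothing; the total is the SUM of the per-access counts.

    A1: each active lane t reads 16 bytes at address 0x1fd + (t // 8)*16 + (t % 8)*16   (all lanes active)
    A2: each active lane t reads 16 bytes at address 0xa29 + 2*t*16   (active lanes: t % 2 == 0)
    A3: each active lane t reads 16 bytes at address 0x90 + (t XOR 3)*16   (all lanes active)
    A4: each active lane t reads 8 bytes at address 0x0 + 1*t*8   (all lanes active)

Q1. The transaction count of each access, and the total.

A1: 5 transactions
A2: 4 transactions
A3: 5 transactions
A4: 2 transactions

Answer: 5,4,5,2; total 16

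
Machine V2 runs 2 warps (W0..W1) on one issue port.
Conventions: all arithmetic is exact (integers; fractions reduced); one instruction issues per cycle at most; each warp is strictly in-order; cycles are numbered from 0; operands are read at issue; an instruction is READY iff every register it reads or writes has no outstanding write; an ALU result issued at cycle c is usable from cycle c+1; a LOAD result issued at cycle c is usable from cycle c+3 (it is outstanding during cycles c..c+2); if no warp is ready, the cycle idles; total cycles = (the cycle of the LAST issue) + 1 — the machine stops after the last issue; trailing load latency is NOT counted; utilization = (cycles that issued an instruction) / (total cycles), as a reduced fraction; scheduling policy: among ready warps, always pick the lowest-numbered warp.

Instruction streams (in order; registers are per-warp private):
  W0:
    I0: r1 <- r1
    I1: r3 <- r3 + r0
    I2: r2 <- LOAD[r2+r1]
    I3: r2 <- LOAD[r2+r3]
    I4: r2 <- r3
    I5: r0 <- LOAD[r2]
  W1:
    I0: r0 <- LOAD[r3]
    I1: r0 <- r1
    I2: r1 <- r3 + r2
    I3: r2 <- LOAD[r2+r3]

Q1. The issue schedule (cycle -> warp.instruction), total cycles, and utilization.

cycle 0: W0.I0
cycle 1: W0.I1
cycle 2: W0.I2
cycle 3: W1.I0
cycle 4: idle
cycle 5: W0.I3
cycle 6: W1.I1
cycle 7: W1.I2
cycle 8: W0.I4
cycle 9: W0.I5
cycle 10: W1.I3

Answer: 11 cycles, utilization 10/11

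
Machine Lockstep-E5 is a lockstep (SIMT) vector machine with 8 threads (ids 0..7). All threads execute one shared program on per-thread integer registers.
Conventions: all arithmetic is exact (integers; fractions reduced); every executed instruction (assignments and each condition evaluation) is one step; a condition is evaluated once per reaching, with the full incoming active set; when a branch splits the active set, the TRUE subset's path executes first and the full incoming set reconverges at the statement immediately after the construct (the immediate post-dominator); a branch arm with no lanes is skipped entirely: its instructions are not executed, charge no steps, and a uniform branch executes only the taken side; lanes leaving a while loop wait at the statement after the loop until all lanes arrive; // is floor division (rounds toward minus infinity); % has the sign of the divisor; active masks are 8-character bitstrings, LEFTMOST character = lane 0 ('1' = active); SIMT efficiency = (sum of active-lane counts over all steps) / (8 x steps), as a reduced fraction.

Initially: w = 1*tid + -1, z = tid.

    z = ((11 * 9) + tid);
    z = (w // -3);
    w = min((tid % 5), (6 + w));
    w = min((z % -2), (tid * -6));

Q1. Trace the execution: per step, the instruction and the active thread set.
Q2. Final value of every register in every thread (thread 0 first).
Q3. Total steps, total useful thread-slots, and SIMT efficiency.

step 0: z <- ((11 * 9) + tid)        11111111
step 1: z <- (w // -3)               11111111
step 2: w <- min((tid % 5), (6 + w)) 11111111
step 3: w <- min((z % -2), (tid * -6)) 11111111

Answer: 4 steps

w: 0,-6,-12,-18,-24,-30,-36,-42
z: 0,0,-1,-1,-1,-2,-2,-2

steps = 4; useful = 32; efficiency = 32/32 = 1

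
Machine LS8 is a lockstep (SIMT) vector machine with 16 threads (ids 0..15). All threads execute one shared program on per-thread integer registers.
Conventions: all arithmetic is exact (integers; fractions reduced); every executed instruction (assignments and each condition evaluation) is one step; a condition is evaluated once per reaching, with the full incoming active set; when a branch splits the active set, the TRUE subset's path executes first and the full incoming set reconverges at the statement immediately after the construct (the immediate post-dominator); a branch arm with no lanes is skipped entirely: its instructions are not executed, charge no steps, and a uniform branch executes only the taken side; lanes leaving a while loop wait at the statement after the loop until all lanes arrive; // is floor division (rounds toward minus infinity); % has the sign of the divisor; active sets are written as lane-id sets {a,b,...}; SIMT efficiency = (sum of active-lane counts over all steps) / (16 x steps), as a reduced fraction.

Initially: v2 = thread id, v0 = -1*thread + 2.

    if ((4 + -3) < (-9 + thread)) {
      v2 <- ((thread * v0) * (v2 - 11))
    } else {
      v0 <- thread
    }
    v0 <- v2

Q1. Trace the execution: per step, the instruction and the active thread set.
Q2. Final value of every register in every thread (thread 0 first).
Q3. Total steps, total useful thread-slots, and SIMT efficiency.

step 0: eval ((4 + -3) < (-9 + thread)) {0,1,2,3,4,5,6,7,8,9,10,11,12,13,14,15}
step 1: v2 <- ((thread * v0) * (v2 - 11)) {11,12,13,14,15}
step 2: v0 <- thread                 {0,1,2,3,4,5,6,7,8,9,10}
step 3: v0 <- v2                     {0,1,2,3,4,5,6,7,8,9,10,11,12,13,14,15}

Answer: 4 steps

v2: 0,1,2,3,4,5,6,7,8,9,10,0,-120,-286,-504,-780
v0: 0,1,2,3,4,5,6,7,8,9,10,0,-120,-286,-504,-780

steps = 4; useful = 48; efficiency = 48/64 = 3/4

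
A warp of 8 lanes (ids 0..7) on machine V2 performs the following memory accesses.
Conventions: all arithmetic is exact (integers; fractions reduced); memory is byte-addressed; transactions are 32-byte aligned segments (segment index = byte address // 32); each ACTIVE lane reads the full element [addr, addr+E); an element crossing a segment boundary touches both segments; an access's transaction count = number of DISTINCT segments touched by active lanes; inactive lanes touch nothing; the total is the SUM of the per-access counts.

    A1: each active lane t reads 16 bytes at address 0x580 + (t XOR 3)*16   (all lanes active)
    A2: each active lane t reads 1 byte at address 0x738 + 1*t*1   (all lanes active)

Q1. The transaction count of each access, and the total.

A1: 4 transactions
A2: 1 transaction

Answer: 4,1; total 5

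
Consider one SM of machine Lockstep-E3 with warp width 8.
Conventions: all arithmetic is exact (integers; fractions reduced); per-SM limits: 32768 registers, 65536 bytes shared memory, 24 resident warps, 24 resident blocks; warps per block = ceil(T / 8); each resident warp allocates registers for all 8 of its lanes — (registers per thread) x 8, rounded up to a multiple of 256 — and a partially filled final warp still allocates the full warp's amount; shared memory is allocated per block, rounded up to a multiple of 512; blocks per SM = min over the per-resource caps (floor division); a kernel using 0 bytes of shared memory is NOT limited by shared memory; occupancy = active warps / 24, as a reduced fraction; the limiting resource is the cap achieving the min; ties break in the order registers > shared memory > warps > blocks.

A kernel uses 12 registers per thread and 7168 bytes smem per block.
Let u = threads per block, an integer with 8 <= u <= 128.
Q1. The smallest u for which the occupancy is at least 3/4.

Answer: u = 9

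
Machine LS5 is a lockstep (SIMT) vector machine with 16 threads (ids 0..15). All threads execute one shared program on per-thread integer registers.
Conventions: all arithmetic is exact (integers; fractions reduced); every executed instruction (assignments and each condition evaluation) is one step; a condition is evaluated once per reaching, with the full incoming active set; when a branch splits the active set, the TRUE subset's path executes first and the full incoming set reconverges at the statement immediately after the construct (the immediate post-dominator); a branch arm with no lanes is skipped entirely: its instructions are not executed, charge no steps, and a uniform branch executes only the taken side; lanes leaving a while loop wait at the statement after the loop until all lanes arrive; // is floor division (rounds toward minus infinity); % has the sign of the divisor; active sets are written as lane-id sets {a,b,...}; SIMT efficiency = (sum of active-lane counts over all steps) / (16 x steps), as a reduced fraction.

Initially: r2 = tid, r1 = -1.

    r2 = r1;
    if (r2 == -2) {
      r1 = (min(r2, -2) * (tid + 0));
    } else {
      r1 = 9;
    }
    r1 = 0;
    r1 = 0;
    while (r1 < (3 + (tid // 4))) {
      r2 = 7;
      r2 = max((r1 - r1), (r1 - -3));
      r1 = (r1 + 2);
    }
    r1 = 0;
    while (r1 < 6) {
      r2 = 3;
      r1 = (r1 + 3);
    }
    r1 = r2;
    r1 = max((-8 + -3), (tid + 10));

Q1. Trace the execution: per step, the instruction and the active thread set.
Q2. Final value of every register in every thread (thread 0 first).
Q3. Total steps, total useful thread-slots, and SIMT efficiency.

step 0: r2 <- r1                     {0,1,2,3,4,5,6,7,8,9,10,11,12,13,14,15}
step 1: eval (r2 == -2)              {0,1,2,3,4,5,6,7,8,9,10,11,12,13,14,15}
step 2: r1 <- 9                      {0,1,2,3,4,5,6,7,8,9,10,11,12,13,14,15}
step 3: r1 <- 0                      {0,1,2,3,4,5,6,7,8,9,10,11,12,13,14,15}
step 4: r1 <- 0                      {0,1,2,3,4,5,6,7,8,9,10,11,12,13,14,15}
step 5: eval (r1 < (3 + (tid // 4))) {0,1,2,3,4,5,6,7,8,9,10,11,12,13,14,15}
step 6: r2 <- 7                      {0,1,2,3,4,5,6,7,8,9,10,11,12,13,14,15}
step 7: r2 <- max((r1 - r1), (r1 - -3)) {0,1,2,3,4,5,6,7,8,9,10,11,12,13,14,15}
step 8: r1 <- (r1 + 2)               {0,1,2,3,4,5,6,7,8,9,10,11,12,13,14,15}
step 9: eval (r1 < (3 + (tid // 4))) {0,1,2,3,4,5,6,7,8,9,10,11,12,13,14,15}
step 10: r2 <- 7                      {0,1,2,3,4,5,6,7,8,9,10,11,12,13,14,15}
step 11: r2 <- max((r1 - r1), (r1 - -3)) {0,1,2,3,4,5,6,7,8,9,10,11,12,13,14,15}
step 12: r1 <- (r1 + 2)               {0,1,2,3,4,5,6,7,8,9,10,11,12,13,14,15}
step 13: eval (r1 < (3 + (tid // 4))) {0,1,2,3,4,5,6,7,8,9,10,11,12,13,14,15}
step 14: r2 <- 7                      {8,9,10,11,12,13,14,15}
step 15: r2 <- max((r1 - r1), (r1 - -3)) {8,9,10,11,12,13,14,15}
step 16: r1 <- (r1 + 2)               {8,9,10,11,12,13,14,15}
step 17: eval (r1 < (3 + (tid // 4))) {8,9,10,11,12,13,14,15}
step 18: r1 <- 0                      {0,1,2,3,4,5,6,7,8,9,10,11,12,13,14,15}
step 19: eval (r1 < 6)                {0,1,2,3,4,5,6,7,8,9,10,11,12,13,14,15}
step 20: r2 <- 3                      {0,1,2,3,4,5,6,7,8,9,10,11,12,13,14,15}
step 21: r1 <- (r1 + 3)               {0,1,2,3,4,5,6,7,8,9,10,11,12,13,14,15}
step 22: eval (r1 < 6)                {0,1,2,3,4,5,6,7,8,9,10,11,12,13,14,15}
step 23: r2 <- 3                      {0,1,2,3,4,5,6,7,8,9,10,11,12,13,14,15}
step 24: r1 <- (r1 + 3)               {0,1,2,3,4,5,6,7,8,9,10,11,12,13,14,15}
step 25: eval (r1 < 6)                {0,1,2,3,4,5,6,7,8,9,10,11,12,13,14,15}
step 26: r1 <- r2                     {0,1,2,3,4,5,6,7,8,9,10,11,12,13,14,15}
step 27: r1 <- max((-8 + -3), (tid + 10)) {0,1,2,3,4,5,6,7,8,9,10,11,12,13,14,15}

Answer: 28 steps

r2: 3,3,3,3,3,3,3,3,3,3,3,3,3,3,3,3
r1: 10,11,12,13,14,15,16,17,18,19,20,21,22,23,24,25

steps = 28; useful = 416; efficiency = 416/448 = 13/14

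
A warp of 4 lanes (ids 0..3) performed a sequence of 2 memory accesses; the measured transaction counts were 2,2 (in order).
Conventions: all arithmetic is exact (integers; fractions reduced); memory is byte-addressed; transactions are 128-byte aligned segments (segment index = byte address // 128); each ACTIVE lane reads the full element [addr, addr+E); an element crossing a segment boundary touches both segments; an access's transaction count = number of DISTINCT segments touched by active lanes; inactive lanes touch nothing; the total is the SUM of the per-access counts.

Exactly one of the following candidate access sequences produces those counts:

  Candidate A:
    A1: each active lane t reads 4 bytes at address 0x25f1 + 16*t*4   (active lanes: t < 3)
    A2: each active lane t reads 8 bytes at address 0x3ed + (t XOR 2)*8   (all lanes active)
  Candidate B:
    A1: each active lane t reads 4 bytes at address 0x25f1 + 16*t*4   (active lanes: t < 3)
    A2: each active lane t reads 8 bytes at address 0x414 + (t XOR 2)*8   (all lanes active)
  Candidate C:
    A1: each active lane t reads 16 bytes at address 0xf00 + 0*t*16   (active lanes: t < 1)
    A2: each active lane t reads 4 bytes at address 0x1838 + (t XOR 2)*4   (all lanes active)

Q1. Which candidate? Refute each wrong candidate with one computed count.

B: A2 gives 1 transaction, not 2
C: A1 gives 1 transaction, not 2
A: all counts match (2,2)

Answer: A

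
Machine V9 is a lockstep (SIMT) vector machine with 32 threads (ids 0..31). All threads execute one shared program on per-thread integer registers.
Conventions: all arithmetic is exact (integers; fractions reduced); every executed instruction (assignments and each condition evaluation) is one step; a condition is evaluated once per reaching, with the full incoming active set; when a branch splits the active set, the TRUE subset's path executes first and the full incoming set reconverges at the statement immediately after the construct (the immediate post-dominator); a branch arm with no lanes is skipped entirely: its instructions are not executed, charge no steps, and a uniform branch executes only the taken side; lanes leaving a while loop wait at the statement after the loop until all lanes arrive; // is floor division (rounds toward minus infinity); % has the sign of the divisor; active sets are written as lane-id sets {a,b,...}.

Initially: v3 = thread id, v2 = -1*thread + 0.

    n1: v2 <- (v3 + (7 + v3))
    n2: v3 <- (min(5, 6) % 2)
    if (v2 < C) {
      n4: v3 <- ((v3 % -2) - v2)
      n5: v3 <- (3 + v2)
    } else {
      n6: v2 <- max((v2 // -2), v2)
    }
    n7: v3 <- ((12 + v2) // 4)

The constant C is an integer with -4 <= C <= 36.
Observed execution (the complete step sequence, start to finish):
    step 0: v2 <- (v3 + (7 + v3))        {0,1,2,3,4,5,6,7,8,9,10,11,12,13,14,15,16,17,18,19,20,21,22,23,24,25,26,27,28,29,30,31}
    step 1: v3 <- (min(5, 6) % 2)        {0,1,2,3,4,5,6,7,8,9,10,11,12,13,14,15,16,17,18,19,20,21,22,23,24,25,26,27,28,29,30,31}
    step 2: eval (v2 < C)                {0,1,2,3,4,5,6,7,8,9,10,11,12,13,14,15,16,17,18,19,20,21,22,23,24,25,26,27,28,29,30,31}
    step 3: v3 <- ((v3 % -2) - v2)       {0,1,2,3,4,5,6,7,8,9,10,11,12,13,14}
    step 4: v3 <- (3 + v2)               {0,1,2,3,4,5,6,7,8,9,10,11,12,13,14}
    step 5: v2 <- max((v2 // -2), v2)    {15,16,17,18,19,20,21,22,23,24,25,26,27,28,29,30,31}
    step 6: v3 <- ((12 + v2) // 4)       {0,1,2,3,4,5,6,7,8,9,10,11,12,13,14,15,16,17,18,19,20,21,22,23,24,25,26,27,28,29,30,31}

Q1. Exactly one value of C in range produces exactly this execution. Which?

Answer: C = 36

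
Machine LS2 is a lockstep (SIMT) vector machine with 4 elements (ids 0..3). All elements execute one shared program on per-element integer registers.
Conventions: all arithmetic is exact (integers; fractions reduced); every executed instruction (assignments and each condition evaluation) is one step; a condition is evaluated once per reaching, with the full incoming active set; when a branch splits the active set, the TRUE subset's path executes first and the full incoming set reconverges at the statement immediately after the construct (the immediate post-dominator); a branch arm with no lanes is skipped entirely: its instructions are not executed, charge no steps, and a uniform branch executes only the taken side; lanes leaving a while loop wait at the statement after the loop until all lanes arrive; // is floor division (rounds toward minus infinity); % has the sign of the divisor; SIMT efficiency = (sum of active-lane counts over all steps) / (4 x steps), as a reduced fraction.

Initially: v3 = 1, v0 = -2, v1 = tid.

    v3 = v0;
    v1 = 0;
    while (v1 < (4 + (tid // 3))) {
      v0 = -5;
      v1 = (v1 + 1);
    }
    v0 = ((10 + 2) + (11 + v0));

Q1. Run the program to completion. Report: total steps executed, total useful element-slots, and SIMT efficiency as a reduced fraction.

Answer: 19 steps, 67 useful, 67/76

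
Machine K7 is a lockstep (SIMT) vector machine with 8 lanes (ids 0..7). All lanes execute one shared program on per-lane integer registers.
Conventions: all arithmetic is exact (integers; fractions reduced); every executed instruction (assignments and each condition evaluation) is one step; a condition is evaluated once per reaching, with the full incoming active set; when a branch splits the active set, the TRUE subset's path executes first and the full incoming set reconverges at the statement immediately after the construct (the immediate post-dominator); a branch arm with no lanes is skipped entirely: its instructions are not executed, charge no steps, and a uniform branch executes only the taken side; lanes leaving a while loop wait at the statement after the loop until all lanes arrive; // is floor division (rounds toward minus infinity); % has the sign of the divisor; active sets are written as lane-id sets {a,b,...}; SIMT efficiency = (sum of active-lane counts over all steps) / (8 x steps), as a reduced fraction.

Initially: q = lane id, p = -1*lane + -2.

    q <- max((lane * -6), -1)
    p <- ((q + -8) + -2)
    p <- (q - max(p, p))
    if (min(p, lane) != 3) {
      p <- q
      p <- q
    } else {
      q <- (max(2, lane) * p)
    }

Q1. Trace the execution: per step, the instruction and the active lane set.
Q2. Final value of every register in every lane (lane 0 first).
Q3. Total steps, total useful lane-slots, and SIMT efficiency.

step 0: q <- max((lane * -6), -1)    {0,1,2,3,4,5,6,7}
step 1: p <- ((q + -8) + -2)         {0,1,2,3,4,5,6,7}
step 2: p <- (q - max(p, p))         {0,1,2,3,4,5,6,7}
step 3: eval (min(p, lane) != 3)     {0,1,2,3,4,5,6,7}
step 4: p <- q                       {0,1,2,4,5,6,7}
step 5: p <- q                       {0,1,2,4,5,6,7}
step 6: q <- (max(2, lane) * p)      {3}

Answer: 7 steps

q: 0,-1,-1,30,-1,-1,-1,-1
p: 0,-1,-1,10,-1,-1,-1,-1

steps = 7; useful = 47; efficiency = 47/56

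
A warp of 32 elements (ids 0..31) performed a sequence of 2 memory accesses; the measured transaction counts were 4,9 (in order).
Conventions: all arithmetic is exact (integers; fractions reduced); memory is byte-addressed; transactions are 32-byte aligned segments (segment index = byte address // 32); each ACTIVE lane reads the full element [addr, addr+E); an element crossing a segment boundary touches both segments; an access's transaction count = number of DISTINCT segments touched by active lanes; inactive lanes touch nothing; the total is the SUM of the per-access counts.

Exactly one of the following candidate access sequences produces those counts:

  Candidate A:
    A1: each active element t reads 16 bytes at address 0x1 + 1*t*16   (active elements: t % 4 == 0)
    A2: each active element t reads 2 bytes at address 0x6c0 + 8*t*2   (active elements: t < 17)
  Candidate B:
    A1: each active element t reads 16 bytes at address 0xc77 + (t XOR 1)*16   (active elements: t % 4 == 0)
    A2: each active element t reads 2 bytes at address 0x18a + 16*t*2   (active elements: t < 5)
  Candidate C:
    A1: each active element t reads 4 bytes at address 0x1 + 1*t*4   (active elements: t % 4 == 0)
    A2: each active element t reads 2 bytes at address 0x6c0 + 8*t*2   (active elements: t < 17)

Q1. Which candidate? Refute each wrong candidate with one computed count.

A: A1 gives 8 transactions, not 4
B: A1 gives 8 transactions, not 4
C: all counts match (4,9)

Answer: C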